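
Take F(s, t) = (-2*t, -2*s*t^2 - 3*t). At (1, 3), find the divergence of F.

-15

∂F₁/∂s = 0
∂F₂/∂t = -4*s*t - 3
∇·F = -4*s*t - 3
At (1, 3): -15.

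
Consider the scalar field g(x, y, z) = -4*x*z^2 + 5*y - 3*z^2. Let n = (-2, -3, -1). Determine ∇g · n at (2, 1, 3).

123

∂g/∂x = -4*z^2
∂g/∂y = 5
∂g/∂z = -8*x*z - 6*z
∇g at (2, 1, 3) = (-36, 5, -66)
∇g · n = (-36)(-2) + (5)(-3) + (-66)(-1) = 123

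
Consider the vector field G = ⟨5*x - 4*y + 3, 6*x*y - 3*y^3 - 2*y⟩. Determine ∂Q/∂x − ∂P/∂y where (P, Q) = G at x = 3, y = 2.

∂G₂/∂x = 6*y
∂G₁/∂y = -4
Scalar curl = 6*y + 4
At (3, 2): 16.

16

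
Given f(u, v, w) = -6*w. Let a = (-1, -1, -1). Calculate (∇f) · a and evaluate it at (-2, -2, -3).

∂f/∂u = 0
∂f/∂v = 0
∂f/∂w = -6
∇f at (-2, -2, -3) = (0, 0, -6)
∇f · a = (0)(-1) + (0)(-1) + (-6)(-1) = 6

6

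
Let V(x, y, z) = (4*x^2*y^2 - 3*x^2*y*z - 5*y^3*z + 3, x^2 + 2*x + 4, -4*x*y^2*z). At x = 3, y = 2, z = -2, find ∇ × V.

(∇×V)₁ = ∂V₃/∂y − ∂V₂/∂z = -8*x*y*z
(∇×V)₂ = ∂V₁/∂z − ∂V₃/∂x = -3*x^2*y - 5*y^3 + 4*y^2*z
(∇×V)₃ = ∂V₂/∂x − ∂V₁/∂y = -8*x^2*y + 3*x^2*z + 2*x + 15*y^2*z + 2
∇×V = (-8*x*y*z, -3*x^2*y - 5*y^3 + 4*y^2*z, -8*x^2*y + 3*x^2*z + 2*x + 15*y^2*z + 2)
At (3, 2, -2): (96, -126, -310).

(96, -126, -310)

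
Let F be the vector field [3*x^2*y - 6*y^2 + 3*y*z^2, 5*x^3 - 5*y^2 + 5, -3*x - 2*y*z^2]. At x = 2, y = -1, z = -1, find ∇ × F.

(∇×F)₁ = ∂F₃/∂y − ∂F₂/∂z = -2*z^2
(∇×F)₂ = ∂F₁/∂z − ∂F₃/∂x = 6*y*z + 3
(∇×F)₃ = ∂F₂/∂x − ∂F₁/∂y = 12*x^2 + 12*y - 3*z^2
∇×F = (-2*z^2, 6*y*z + 3, 12*x^2 + 12*y - 3*z^2)
At (2, -1, -1): (-2, 9, 33).

(-2, 9, 33)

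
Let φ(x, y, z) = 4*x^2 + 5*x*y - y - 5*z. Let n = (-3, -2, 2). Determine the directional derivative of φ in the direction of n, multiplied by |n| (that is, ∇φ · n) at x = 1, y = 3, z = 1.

-87

∂φ/∂x = 8*x + 5*y
∂φ/∂y = 5*x - 1
∂φ/∂z = -5
∇φ at (1, 3, 1) = (23, 4, -5)
∇φ · n = (23)(-3) + (4)(-2) + (-5)(2) = -87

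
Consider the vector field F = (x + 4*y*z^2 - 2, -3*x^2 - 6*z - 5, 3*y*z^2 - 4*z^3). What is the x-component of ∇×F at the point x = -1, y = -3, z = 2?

18

(∇×F)_1 = ∂F₃/∂y − ∂F₂/∂z
= 3*z^2 − (-6)
= 3*z^2 + 6
At (-1, -3, 2): 18.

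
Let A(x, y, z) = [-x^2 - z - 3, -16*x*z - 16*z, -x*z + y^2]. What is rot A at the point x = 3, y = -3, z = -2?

(58, -3, 32)

(∇×A)₁ = ∂A₃/∂y − ∂A₂/∂z = 16*x + 2*y + 16
(∇×A)₂ = ∂A₁/∂z − ∂A₃/∂x = z - 1
(∇×A)₃ = ∂A₂/∂x − ∂A₁/∂y = -16*z
∇×A = (16*x + 2*y + 16, z - 1, -16*z)
At (3, -3, -2): (58, -3, 32).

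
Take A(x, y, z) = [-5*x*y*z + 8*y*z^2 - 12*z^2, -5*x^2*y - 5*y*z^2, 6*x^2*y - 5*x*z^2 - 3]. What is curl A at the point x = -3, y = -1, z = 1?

(44, -86, -53)

(∇×A)₁ = ∂A₃/∂y − ∂A₂/∂z = 6*x^2 + 10*y*z
(∇×A)₂ = ∂A₁/∂z − ∂A₃/∂x = -17*x*y + 16*y*z + 5*z^2 - 24*z
(∇×A)₃ = ∂A₂/∂x − ∂A₁/∂y = -10*x*y + 5*x*z - 8*z^2
∇×A = (6*x^2 + 10*y*z, -17*x*y + 16*y*z + 5*z^2 - 24*z, -10*x*y + 5*x*z - 8*z^2)
At (-3, -1, 1): (44, -86, -53).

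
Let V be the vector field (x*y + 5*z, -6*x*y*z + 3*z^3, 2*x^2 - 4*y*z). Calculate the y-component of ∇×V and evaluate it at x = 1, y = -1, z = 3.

1

(∇×V)_2 = ∂V₁/∂z − ∂V₃/∂x
= 5 − (4*x)
= -4*x + 5
At (1, -1, 3): 1.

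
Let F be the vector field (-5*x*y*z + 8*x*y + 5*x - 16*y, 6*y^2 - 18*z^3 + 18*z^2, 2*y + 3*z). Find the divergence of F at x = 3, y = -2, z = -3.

-62

∂F₁/∂x = -5*y*z + 8*y + 5
∂F₂/∂y = 12*y
∂F₃/∂z = 3
∇·F = -5*y*z + 20*y + 8
At (3, -2, -3): -62.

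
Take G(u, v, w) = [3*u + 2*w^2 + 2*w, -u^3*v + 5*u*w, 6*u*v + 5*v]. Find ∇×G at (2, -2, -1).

(7, 10, 19)

(∇×G)₁ = ∂G₃/∂v − ∂G₂/∂w = u + 5
(∇×G)₂ = ∂G₁/∂w − ∂G₃/∂u = -6*v + 4*w + 2
(∇×G)₃ = ∂G₂/∂u − ∂G₁/∂v = -3*u^2*v + 5*w
∇×G = (u + 5, -6*v + 4*w + 2, -3*u^2*v + 5*w)
At (2, -2, -1): (7, 10, 19).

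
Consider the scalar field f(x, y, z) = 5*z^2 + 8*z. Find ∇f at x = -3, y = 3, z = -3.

∂f/∂x = 0
∂f/∂y = 0
∂f/∂z = 10*z + 8
∇f = (0, 0, 10*z + 8)
At (-3, 3, -3): (0, 0, -22).

(0, 0, -22)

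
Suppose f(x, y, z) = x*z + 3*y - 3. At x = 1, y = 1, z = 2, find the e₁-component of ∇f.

2

(∇f)_1 = ∂f/∂x = z
At (1, 1, 2): 2.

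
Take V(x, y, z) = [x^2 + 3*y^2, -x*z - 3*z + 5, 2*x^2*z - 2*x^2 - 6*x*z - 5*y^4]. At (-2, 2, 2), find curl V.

(-159, 20, -14)

(∇×V)₁ = ∂V₃/∂y − ∂V₂/∂z = x - 20*y^3 + 3
(∇×V)₂ = ∂V₁/∂z − ∂V₃/∂x = -4*x*z + 4*x + 6*z
(∇×V)₃ = ∂V₂/∂x − ∂V₁/∂y = -6*y - z
∇×V = (x - 20*y^3 + 3, -4*x*z + 4*x + 6*z, -6*y - z)
At (-2, 2, 2): (-159, 20, -14).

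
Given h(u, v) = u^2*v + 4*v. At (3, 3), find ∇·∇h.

6

∂²h/∂u² = 2*v
∂²h/∂v² = 0
∇²h = 2*v
At (3, 3): 6.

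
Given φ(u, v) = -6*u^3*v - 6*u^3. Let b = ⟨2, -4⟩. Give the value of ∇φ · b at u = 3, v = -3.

1296

∂φ/∂u = -18*u^2*v - 18*u^2
∂φ/∂v = -6*u^3
∇φ at (3, -3) = (324, -162)
∇φ · b = (324)(2) + (-162)(-4) = 1296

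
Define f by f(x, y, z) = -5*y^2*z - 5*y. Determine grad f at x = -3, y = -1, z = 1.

(0, 5, -5)

∂f/∂x = 0
∂f/∂y = -10*y*z - 5
∂f/∂z = -5*y^2
∇f = (0, -10*y*z - 5, -5*y^2)
At (-3, -1, 1): (0, 5, -5).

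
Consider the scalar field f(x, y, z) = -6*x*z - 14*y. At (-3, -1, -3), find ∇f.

(18, -14, 18)

∂f/∂x = -6*z
∂f/∂y = -14
∂f/∂z = -6*x
∇f = (-6*z, -14, -6*x)
At (-3, -1, -3): (18, -14, 18).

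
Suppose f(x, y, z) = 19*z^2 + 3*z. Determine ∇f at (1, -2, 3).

(0, 0, 117)

∂f/∂x = 0
∂f/∂y = 0
∂f/∂z = 38*z + 3
∇f = (0, 0, 38*z + 3)
At (1, -2, 3): (0, 0, 117).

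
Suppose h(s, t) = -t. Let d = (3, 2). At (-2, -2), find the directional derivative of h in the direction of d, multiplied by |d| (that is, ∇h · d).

∂h/∂s = 0
∂h/∂t = -1
∇h at (-2, -2) = (0, -1)
∇h · d = (0)(3) + (-1)(2) = -2

-2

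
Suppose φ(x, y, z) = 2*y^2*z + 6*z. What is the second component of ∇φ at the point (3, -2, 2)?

(∇φ)_2 = ∂φ/∂y = 4*y*z
At (3, -2, 2): -16.

-16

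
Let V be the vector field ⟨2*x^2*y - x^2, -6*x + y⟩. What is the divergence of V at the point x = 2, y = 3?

∂V₁/∂x = 4*x*y - 2*x
∂V₂/∂y = 1
∇·V = 4*x*y - 2*x + 1
At (2, 3): 21.

21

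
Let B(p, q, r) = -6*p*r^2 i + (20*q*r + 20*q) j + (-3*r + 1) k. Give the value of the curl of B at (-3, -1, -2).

(∇×B)₁ = ∂B₃/∂q − ∂B₂/∂r = -20*q
(∇×B)₂ = ∂B₁/∂r − ∂B₃/∂p = -12*p*r
(∇×B)₃ = ∂B₂/∂p − ∂B₁/∂q = 0
∇×B = (-20*q, -12*p*r, 0)
At (-3, -1, -2): (20, -72, 0).

(20, -72, 0)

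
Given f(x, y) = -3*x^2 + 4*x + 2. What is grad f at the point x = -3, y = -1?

(22, 0)

∂f/∂x = -6*x + 4
∂f/∂y = 0
∇f = (-6*x + 4, 0)
At (-3, -1): (22, 0).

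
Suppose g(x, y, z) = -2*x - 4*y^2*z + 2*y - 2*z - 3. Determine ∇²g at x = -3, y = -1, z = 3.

-24

∂²g/∂x² = 0
∂²g/∂y² = -8*z
∂²g/∂z² = 0
∇²g = -8*z
At (-3, -1, 3): -24.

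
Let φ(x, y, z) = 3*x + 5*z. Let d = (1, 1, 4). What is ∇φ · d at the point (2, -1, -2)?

23

∂φ/∂x = 3
∂φ/∂y = 0
∂φ/∂z = 5
∇φ at (2, -1, -2) = (3, 0, 5)
∇φ · d = (3)(1) + (0)(1) + (5)(4) = 23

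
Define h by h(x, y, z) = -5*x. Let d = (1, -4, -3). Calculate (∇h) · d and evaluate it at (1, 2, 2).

∂h/∂x = -5
∂h/∂y = 0
∂h/∂z = 0
∇h at (1, 2, 2) = (-5, 0, 0)
∇h · d = (-5)(1) + (0)(-4) + (0)(-3) = -5

-5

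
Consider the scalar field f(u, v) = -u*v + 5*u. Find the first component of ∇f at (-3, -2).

(∇f)_1 = ∂f/∂u = -v + 5
At (-3, -2): 7.

7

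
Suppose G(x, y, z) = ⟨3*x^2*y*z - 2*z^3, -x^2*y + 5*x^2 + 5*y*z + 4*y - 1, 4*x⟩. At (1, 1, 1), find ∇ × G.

(∇×G)₁ = ∂G₃/∂y − ∂G₂/∂z = -5*y
(∇×G)₂ = ∂G₁/∂z − ∂G₃/∂x = 3*x^2*y - 6*z^2 - 4
(∇×G)₃ = ∂G₂/∂x − ∂G₁/∂y = -3*x^2*z - 2*x*y + 10*x
∇×G = (-5*y, 3*x^2*y - 6*z^2 - 4, -3*x^2*z - 2*x*y + 10*x)
At (1, 1, 1): (-5, -7, 5).

(-5, -7, 5)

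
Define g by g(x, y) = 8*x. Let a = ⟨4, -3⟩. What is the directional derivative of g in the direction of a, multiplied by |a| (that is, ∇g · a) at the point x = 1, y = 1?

32

∂g/∂x = 8
∂g/∂y = 0
∇g at (1, 1) = (8, 0)
∇g · a = (8)(4) + (0)(-3) = 32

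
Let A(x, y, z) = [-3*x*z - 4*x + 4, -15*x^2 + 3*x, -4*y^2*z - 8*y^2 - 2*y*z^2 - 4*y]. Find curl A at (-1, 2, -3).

(-6, 3, 33)

(∇×A)₁ = ∂A₃/∂y − ∂A₂/∂z = -8*y*z - 16*y - 2*z^2 - 4
(∇×A)₂ = ∂A₁/∂z − ∂A₃/∂x = -3*x
(∇×A)₃ = ∂A₂/∂x − ∂A₁/∂y = -30*x + 3
∇×A = (-8*y*z - 16*y - 2*z^2 - 4, -3*x, -30*x + 3)
At (-1, 2, -3): (-6, 3, 33).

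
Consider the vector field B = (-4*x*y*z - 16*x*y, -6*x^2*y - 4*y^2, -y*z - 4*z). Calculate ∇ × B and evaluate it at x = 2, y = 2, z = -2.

(2, -16, -32)

(∇×B)₁ = ∂B₃/∂y − ∂B₂/∂z = -z
(∇×B)₂ = ∂B₁/∂z − ∂B₃/∂x = -4*x*y
(∇×B)₃ = ∂B₂/∂x − ∂B₁/∂y = -12*x*y + 4*x*z + 16*x
∇×B = (-z, -4*x*y, -12*x*y + 4*x*z + 16*x)
At (2, 2, -2): (2, -16, -32).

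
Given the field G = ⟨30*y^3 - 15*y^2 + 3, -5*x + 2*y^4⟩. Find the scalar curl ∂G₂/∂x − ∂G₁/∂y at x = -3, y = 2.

-305

∂G₂/∂x = -5
∂G₁/∂y = 90*y^2 - 30*y
Scalar curl = -90*y^2 + 30*y - 5
At (-3, 2): -305.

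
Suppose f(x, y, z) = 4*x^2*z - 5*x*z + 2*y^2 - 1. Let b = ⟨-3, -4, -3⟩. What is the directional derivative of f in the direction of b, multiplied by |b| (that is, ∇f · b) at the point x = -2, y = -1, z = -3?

-251

∂f/∂x = 8*x*z - 5*z
∂f/∂y = 4*y
∂f/∂z = 4*x^2 - 5*x
∇f at (-2, -1, -3) = (63, -4, 26)
∇f · b = (63)(-3) + (-4)(-4) + (26)(-3) = -251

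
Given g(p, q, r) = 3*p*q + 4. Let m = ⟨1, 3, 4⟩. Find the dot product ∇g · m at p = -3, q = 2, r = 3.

∂g/∂p = 3*q
∂g/∂q = 3*p
∂g/∂r = 0
∇g at (-3, 2, 3) = (6, -9, 0)
∇g · m = (6)(1) + (-9)(3) + (0)(4) = -21

-21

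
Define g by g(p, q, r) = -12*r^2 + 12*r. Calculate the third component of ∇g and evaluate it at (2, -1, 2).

(∇g)_3 = ∂g/∂r = -24*r + 12
At (2, -1, 2): -36.

-36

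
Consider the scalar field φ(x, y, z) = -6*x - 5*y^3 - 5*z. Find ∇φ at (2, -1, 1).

(-6, -15, -5)

∂φ/∂x = -6
∂φ/∂y = -15*y^2
∂φ/∂z = -5
∇φ = (-6, -15*y^2, -5)
At (2, -1, 1): (-6, -15, -5).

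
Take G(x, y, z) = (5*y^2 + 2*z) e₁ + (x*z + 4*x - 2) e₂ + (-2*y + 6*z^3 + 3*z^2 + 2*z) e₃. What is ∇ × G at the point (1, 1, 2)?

(-3, 2, -4)

(∇×G)₁ = ∂G₃/∂y − ∂G₂/∂z = -x - 2
(∇×G)₂ = ∂G₁/∂z − ∂G₃/∂x = 2
(∇×G)₃ = ∂G₂/∂x − ∂G₁/∂y = -10*y + z + 4
∇×G = (-x - 2, 2, -10*y + z + 4)
At (1, 1, 2): (-3, 2, -4).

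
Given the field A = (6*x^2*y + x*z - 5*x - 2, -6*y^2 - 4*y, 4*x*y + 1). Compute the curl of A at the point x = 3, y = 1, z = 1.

(∇×A)₁ = ∂A₃/∂y − ∂A₂/∂z = 4*x
(∇×A)₂ = ∂A₁/∂z − ∂A₃/∂x = x - 4*y
(∇×A)₃ = ∂A₂/∂x − ∂A₁/∂y = -6*x^2
∇×A = (4*x, x - 4*y, -6*x^2)
At (3, 1, 1): (12, -1, -54).

(12, -1, -54)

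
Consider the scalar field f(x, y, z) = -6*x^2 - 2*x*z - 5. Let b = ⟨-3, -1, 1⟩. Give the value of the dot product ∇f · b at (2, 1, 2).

∂f/∂x = -12*x - 2*z
∂f/∂y = 0
∂f/∂z = -2*x
∇f at (2, 1, 2) = (-28, 0, -4)
∇f · b = (-28)(-3) + (0)(-1) + (-4)(1) = 80

80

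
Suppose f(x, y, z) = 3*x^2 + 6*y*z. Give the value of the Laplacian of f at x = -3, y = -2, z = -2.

6

∂²f/∂x² = 6
∂²f/∂y² = 0
∂²f/∂z² = 0
∇²f = 6
At (-3, -2, -2): 6.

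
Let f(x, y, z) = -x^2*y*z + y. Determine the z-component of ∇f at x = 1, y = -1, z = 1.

1

(∇f)_3 = ∂f/∂z = -x^2*y
At (1, -1, 1): 1.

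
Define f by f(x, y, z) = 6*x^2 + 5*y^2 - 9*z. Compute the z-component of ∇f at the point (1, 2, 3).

(∇f)_3 = ∂f/∂z = -9
At (1, 2, 3): -9.

-9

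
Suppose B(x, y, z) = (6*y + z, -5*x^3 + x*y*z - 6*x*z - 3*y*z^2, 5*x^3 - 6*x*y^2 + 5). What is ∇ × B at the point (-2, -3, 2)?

(∇×B)₁ = ∂B₃/∂y − ∂B₂/∂z = -13*x*y + 6*x + 6*y*z
(∇×B)₂ = ∂B₁/∂z − ∂B₃/∂x = -15*x^2 + 6*y^2 + 1
(∇×B)₃ = ∂B₂/∂x − ∂B₁/∂y = -15*x^2 + y*z - 6*z - 6
∇×B = (-13*x*y + 6*x + 6*y*z, -15*x^2 + 6*y^2 + 1, -15*x^2 + y*z - 6*z - 6)
At (-2, -3, 2): (-126, -5, -84).

(-126, -5, -84)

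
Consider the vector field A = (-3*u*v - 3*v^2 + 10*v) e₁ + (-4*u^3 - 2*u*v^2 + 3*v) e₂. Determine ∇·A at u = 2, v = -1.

∂A₁/∂u = -3*v
∂A₂/∂v = -4*u*v + 3
∇·A = -4*u*v - 3*v + 3
At (2, -1): 14.

14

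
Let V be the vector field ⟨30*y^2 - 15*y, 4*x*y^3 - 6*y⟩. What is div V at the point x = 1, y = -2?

42

∂V₁/∂x = 0
∂V₂/∂y = 12*x*y^2 - 6
∇·V = 12*x*y^2 - 6
At (1, -2): 42.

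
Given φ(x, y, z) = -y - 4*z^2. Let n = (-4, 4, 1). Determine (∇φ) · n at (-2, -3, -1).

∂φ/∂x = 0
∂φ/∂y = -1
∂φ/∂z = -8*z
∇φ at (-2, -3, -1) = (0, -1, 8)
∇φ · n = (0)(-4) + (-1)(4) + (8)(1) = 4

4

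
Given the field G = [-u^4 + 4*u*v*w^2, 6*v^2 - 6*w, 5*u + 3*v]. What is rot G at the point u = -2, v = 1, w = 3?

(∇×G)₁ = ∂G₃/∂v − ∂G₂/∂w = 9
(∇×G)₂ = ∂G₁/∂w − ∂G₃/∂u = 8*u*v*w - 5
(∇×G)₃ = ∂G₂/∂u − ∂G₁/∂v = -4*u*w^2
∇×G = (9, 8*u*v*w - 5, -4*u*w^2)
At (-2, 1, 3): (9, -53, 72).

(9, -53, 72)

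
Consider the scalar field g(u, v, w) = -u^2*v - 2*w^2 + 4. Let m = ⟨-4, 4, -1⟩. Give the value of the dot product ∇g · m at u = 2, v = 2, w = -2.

8

∂g/∂u = -2*u*v
∂g/∂v = -u^2
∂g/∂w = -4*w
∇g at (2, 2, -2) = (-8, -4, 8)
∇g · m = (-8)(-4) + (-4)(4) + (8)(-1) = 8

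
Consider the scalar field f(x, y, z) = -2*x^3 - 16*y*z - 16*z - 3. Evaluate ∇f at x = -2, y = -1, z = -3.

∂f/∂x = -6*x^2
∂f/∂y = -16*z
∂f/∂z = -16*y - 16
∇f = (-6*x^2, -16*z, -16*y - 16)
At (-2, -1, -3): (-24, 48, 0).

(-24, 48, 0)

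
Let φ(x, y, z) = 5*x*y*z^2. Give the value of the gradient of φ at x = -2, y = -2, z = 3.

∂φ/∂x = 5*y*z^2
∂φ/∂y = 5*x*z^2
∂φ/∂z = 10*x*y*z
∇φ = (5*y*z^2, 5*x*z^2, 10*x*y*z)
At (-2, -2, 3): (-90, -90, 120).

(-90, -90, 120)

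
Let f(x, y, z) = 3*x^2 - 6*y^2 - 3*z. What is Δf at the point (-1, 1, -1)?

-6

∂²f/∂x² = 6
∂²f/∂y² = -12
∂²f/∂z² = 0
∇²f = -6
At (-1, 1, -1): -6.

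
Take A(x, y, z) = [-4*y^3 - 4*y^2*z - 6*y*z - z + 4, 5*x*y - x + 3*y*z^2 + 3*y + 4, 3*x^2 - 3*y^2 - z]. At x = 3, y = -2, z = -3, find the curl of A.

(∇×A)₁ = ∂A₃/∂y − ∂A₂/∂z = -6*y*z - 6*y
(∇×A)₂ = ∂A₁/∂z − ∂A₃/∂x = -6*x - 4*y^2 - 6*y - 1
(∇×A)₃ = ∂A₂/∂x − ∂A₁/∂y = 12*y^2 + 8*y*z + 5*y + 6*z - 1
∇×A = (-6*y*z - 6*y, -6*x - 4*y^2 - 6*y - 1, 12*y^2 + 8*y*z + 5*y + 6*z - 1)
At (3, -2, -3): (-24, -23, 67).

(-24, -23, 67)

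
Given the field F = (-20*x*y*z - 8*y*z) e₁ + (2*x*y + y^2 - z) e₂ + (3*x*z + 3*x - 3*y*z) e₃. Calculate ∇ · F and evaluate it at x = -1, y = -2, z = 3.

∂F₁/∂x = -20*y*z
∂F₂/∂y = 2*x + 2*y
∂F₃/∂z = 3*x - 3*y
∇·F = 5*x - 20*y*z - y
At (-1, -2, 3): 117.

117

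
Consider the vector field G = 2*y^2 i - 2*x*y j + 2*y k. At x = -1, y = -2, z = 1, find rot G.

(∇×G)₁ = ∂G₃/∂y − ∂G₂/∂z = 2
(∇×G)₂ = ∂G₁/∂z − ∂G₃/∂x = 0
(∇×G)₃ = ∂G₂/∂x − ∂G₁/∂y = -6*y
∇×G = (2, 0, -6*y)
At (-1, -2, 1): (2, 0, 12).

(2, 0, 12)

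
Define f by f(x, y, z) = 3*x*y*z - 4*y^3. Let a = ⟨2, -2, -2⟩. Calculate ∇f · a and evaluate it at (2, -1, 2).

∂f/∂x = 3*y*z
∂f/∂y = 3*x*z - 12*y^2
∂f/∂z = 3*x*y
∇f at (2, -1, 2) = (-6, 0, -6)
∇f · a = (-6)(2) + (0)(-2) + (-6)(-2) = 0

0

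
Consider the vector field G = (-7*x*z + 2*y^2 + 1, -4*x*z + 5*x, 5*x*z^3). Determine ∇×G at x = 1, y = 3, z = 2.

(4, -47, -15)

(∇×G)₁ = ∂G₃/∂y − ∂G₂/∂z = 4*x
(∇×G)₂ = ∂G₁/∂z − ∂G₃/∂x = -7*x - 5*z^3
(∇×G)₃ = ∂G₂/∂x − ∂G₁/∂y = -4*y - 4*z + 5
∇×G = (4*x, -7*x - 5*z^3, -4*y - 4*z + 5)
At (1, 3, 2): (4, -47, -15).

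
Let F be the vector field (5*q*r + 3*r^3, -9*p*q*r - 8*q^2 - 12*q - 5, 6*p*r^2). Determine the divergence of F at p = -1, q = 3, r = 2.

∂F₁/∂p = 0
∂F₂/∂q = -9*p*r - 16*q - 12
∂F₃/∂r = 12*p*r
∇·F = 3*p*r - 16*q - 12
At (-1, 3, 2): -66.

-66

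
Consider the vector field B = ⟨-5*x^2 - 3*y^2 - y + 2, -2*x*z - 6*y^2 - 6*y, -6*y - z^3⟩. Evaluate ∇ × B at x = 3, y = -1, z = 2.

(∇×B)₁ = ∂B₃/∂y − ∂B₂/∂z = 2*x - 6
(∇×B)₂ = ∂B₁/∂z − ∂B₃/∂x = 0
(∇×B)₃ = ∂B₂/∂x − ∂B₁/∂y = 6*y - 2*z + 1
∇×B = (2*x - 6, 0, 6*y - 2*z + 1)
At (3, -1, 2): (0, 0, -9).

(0, 0, -9)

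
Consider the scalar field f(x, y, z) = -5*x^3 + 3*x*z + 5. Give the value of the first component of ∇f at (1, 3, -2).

-21

(∇f)_1 = ∂f/∂x = -15*x^2 + 3*z
At (1, 3, -2): -21.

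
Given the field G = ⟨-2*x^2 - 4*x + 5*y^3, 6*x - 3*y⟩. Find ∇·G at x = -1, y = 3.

-3

∂G₁/∂x = -4*x - 4
∂G₂/∂y = -3
∇·G = -4*x - 7
At (-1, 3): -3.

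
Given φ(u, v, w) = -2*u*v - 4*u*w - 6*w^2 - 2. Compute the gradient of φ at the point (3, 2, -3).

∂φ/∂u = -2*v - 4*w
∂φ/∂v = -2*u
∂φ/∂w = -4*u - 12*w
∇φ = (-2*v - 4*w, -2*u, -4*u - 12*w)
At (3, 2, -3): (8, -6, 24).

(8, -6, 24)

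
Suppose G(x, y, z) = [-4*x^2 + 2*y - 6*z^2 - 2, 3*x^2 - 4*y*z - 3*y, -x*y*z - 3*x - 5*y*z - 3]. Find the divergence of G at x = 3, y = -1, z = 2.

∂G₁/∂x = -8*x
∂G₂/∂y = -4*z - 3
∂G₃/∂z = -x*y - 5*y
∇·G = -x*y - 8*x - 5*y - 4*z - 3
At (3, -1, 2): -27.

-27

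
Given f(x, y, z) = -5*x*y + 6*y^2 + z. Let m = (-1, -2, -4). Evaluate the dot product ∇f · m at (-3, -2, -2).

∂f/∂x = -5*y
∂f/∂y = -5*x + 12*y
∂f/∂z = 1
∇f at (-3, -2, -2) = (10, -9, 1)
∇f · m = (10)(-1) + (-9)(-2) + (1)(-4) = 4

4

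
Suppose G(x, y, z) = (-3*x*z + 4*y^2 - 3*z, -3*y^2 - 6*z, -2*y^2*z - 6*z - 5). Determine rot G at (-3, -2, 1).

(14, 6, 16)

(∇×G)₁ = ∂G₃/∂y − ∂G₂/∂z = -4*y*z + 6
(∇×G)₂ = ∂G₁/∂z − ∂G₃/∂x = -3*x - 3
(∇×G)₃ = ∂G₂/∂x − ∂G₁/∂y = -8*y
∇×G = (-4*y*z + 6, -3*x - 3, -8*y)
At (-3, -2, 1): (14, 6, 16).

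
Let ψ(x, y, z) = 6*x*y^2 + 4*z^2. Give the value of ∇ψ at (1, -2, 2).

∂ψ/∂x = 6*y^2
∂ψ/∂y = 12*x*y
∂ψ/∂z = 8*z
∇ψ = (6*y^2, 12*x*y, 8*z)
At (1, -2, 2): (24, -24, 16).

(24, -24, 16)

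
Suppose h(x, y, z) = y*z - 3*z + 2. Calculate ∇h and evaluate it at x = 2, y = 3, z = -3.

(0, -3, 0)

∂h/∂x = 0
∂h/∂y = z
∂h/∂z = y - 3
∇h = (0, z, y - 3)
At (2, 3, -3): (0, -3, 0).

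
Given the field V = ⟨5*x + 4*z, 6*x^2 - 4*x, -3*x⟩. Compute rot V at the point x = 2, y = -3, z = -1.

(0, 7, 20)

(∇×V)₁ = ∂V₃/∂y − ∂V₂/∂z = 0
(∇×V)₂ = ∂V₁/∂z − ∂V₃/∂x = 7
(∇×V)₃ = ∂V₂/∂x − ∂V₁/∂y = 12*x - 4
∇×V = (0, 7, 12*x - 4)
At (2, -3, -1): (0, 7, 20).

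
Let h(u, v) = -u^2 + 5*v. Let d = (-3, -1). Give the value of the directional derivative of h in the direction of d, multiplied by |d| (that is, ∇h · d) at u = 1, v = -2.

1

∂h/∂u = -2*u
∂h/∂v = 5
∇h at (1, -2) = (-2, 5)
∇h · d = (-2)(-3) + (5)(-1) = 1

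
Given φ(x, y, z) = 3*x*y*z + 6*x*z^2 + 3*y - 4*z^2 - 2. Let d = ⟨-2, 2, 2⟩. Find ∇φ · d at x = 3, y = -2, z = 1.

44

∂φ/∂x = 3*y*z + 6*z^2
∂φ/∂y = 3*x*z + 3
∂φ/∂z = 3*x*y + 12*x*z - 8*z
∇φ at (3, -2, 1) = (0, 12, 10)
∇φ · d = (0)(-2) + (12)(2) + (10)(2) = 44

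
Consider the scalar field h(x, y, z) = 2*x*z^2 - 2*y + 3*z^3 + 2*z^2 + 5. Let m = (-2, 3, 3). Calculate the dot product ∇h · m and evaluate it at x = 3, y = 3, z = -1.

∂h/∂x = 2*z^2
∂h/∂y = -2
∂h/∂z = 4*x*z + 9*z^2 + 4*z
∇h at (3, 3, -1) = (2, -2, -7)
∇h · m = (2)(-2) + (-2)(3) + (-7)(3) = -31

-31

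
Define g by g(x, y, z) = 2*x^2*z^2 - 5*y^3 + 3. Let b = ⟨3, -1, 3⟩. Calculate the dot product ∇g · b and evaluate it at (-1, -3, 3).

63

∂g/∂x = 4*x*z^2
∂g/∂y = -15*y^2
∂g/∂z = 4*x^2*z
∇g at (-1, -3, 3) = (-36, -135, 12)
∇g · b = (-36)(3) + (-135)(-1) + (12)(3) = 63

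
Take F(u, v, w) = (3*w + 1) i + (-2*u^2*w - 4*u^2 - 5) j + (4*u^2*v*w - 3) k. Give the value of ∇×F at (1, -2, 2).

(∇×F)₁ = ∂F₃/∂v − ∂F₂/∂w = 4*u^2*w + 2*u^2
(∇×F)₂ = ∂F₁/∂w − ∂F₃/∂u = -8*u*v*w + 3
(∇×F)₃ = ∂F₂/∂u − ∂F₁/∂v = -4*u*w - 8*u
∇×F = (4*u^2*w + 2*u^2, -8*u*v*w + 3, -4*u*w - 8*u)
At (1, -2, 2): (10, 35, -16).

(10, 35, -16)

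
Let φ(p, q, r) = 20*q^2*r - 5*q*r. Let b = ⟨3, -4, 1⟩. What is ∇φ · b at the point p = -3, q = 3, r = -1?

625

∂φ/∂p = 0
∂φ/∂q = 40*q*r - 5*r
∂φ/∂r = 20*q^2 - 5*q
∇φ at (-3, 3, -1) = (0, -115, 165)
∇φ · b = (0)(3) + (-115)(-4) + (165)(1) = 625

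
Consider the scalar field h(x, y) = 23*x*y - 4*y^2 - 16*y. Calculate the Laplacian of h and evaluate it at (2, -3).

∂²h/∂x² = 0
∂²h/∂y² = -8
∇²h = -8
At (2, -3): -8.

-8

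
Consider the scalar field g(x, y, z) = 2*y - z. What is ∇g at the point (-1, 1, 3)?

(0, 2, -1)

∂g/∂x = 0
∂g/∂y = 2
∂g/∂z = -1
∇g = (0, 2, -1)
At (-1, 1, 3): (0, 2, -1).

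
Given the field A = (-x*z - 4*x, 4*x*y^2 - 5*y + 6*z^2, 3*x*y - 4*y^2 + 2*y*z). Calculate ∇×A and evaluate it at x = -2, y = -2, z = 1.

(∇×A)₁ = ∂A₃/∂y − ∂A₂/∂z = 3*x - 8*y - 10*z
(∇×A)₂ = ∂A₁/∂z − ∂A₃/∂x = -x - 3*y
(∇×A)₃ = ∂A₂/∂x − ∂A₁/∂y = 4*y^2
∇×A = (3*x - 8*y - 10*z, -x - 3*y, 4*y^2)
At (-2, -2, 1): (0, 8, 16).

(0, 8, 16)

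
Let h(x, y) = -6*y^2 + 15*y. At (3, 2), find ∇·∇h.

-12

∂²h/∂x² = 0
∂²h/∂y² = -12
∇²h = -12
At (3, 2): -12.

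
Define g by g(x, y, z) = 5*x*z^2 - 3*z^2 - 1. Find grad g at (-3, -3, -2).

(20, 0, 72)

∂g/∂x = 5*z^2
∂g/∂y = 0
∂g/∂z = 10*x*z - 6*z
∇g = (5*z^2, 0, 10*x*z - 6*z)
At (-3, -3, -2): (20, 0, 72).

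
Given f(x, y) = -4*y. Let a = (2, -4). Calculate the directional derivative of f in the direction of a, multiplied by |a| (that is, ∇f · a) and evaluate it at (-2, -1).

∂f/∂x = 0
∂f/∂y = -4
∇f at (-2, -1) = (0, -4)
∇f · a = (0)(2) + (-4)(-4) = 16

16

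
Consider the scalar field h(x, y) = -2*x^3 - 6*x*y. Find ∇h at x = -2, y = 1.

(-30, 12)

∂h/∂x = -6*x^2 - 6*y
∂h/∂y = -6*x
∇h = (-6*x^2 - 6*y, -6*x)
At (-2, 1): (-30, 12).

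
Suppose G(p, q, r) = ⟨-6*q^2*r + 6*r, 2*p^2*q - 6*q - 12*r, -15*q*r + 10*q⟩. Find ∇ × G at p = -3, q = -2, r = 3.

(∇×G)₁ = ∂G₃/∂q − ∂G₂/∂r = -15*r + 22
(∇×G)₂ = ∂G₁/∂r − ∂G₃/∂p = -6*q^2 + 6
(∇×G)₃ = ∂G₂/∂p − ∂G₁/∂q = 4*p*q + 12*q*r
∇×G = (-15*r + 22, -6*q^2 + 6, 4*p*q + 12*q*r)
At (-3, -2, 3): (-23, -18, -48).

(-23, -18, -48)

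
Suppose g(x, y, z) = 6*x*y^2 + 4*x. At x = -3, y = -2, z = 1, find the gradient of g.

∂g/∂x = 6*y^2 + 4
∂g/∂y = 12*x*y
∂g/∂z = 0
∇g = (6*y^2 + 4, 12*x*y, 0)
At (-3, -2, 1): (28, 72, 0).

(28, 72, 0)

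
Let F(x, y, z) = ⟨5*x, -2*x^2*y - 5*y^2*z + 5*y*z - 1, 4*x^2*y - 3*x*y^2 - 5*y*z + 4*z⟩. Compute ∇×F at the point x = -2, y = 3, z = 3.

(∇×F)₁ = ∂F₃/∂y − ∂F₂/∂z = 4*x^2 - 6*x*y + 5*y^2 - 5*y - 5*z
(∇×F)₂ = ∂F₁/∂z − ∂F₃/∂x = -8*x*y + 3*y^2
(∇×F)₃ = ∂F₂/∂x − ∂F₁/∂y = -4*x*y
∇×F = (4*x^2 - 6*x*y + 5*y^2 - 5*y - 5*z, -8*x*y + 3*y^2, -4*x*y)
At (-2, 3, 3): (67, 75, 24).

(67, 75, 24)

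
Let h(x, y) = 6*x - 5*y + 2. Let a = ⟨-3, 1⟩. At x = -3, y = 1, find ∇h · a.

-23

∂h/∂x = 6
∂h/∂y = -5
∇h at (-3, 1) = (6, -5)
∇h · a = (6)(-3) + (-5)(1) = -23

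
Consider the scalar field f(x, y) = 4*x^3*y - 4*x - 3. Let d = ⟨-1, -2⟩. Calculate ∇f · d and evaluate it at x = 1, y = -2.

∂f/∂x = 12*x^2*y - 4
∂f/∂y = 4*x^3
∇f at (1, -2) = (-28, 4)
∇f · d = (-28)(-1) + (4)(-2) = 20

20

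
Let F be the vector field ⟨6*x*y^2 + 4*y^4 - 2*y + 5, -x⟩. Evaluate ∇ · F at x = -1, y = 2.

∂F₁/∂x = 6*y^2
∂F₂/∂y = 0
∇·F = 6*y^2
At (-1, 2): 24.

24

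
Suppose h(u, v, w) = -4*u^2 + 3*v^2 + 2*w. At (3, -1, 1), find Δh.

∂²h/∂u² = -8
∂²h/∂v² = 6
∂²h/∂w² = 0
∇²h = -2
At (3, -1, 1): -2.

-2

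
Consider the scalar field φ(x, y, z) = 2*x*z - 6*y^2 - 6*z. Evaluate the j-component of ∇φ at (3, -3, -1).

(∇φ)_2 = ∂φ/∂y = -12*y
At (3, -3, -1): 36.

36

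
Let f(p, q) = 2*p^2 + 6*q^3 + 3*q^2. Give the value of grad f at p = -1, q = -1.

(-4, 12)

∂f/∂p = 4*p
∂f/∂q = 18*q^2 + 6*q
∇f = (4*p, 18*q^2 + 6*q)
At (-1, -1): (-4, 12).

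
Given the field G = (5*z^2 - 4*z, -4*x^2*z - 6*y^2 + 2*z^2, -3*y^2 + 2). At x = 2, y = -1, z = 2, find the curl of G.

(∇×G)₁ = ∂G₃/∂y − ∂G₂/∂z = 4*x^2 - 6*y - 4*z
(∇×G)₂ = ∂G₁/∂z − ∂G₃/∂x = 10*z - 4
(∇×G)₃ = ∂G₂/∂x − ∂G₁/∂y = -8*x*z
∇×G = (4*x^2 - 6*y - 4*z, 10*z - 4, -8*x*z)
At (2, -1, 2): (14, 16, -32).

(14, 16, -32)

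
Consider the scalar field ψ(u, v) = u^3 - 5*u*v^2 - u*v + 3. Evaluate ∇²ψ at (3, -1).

∂²ψ/∂u² = 6*u
∂²ψ/∂v² = -10*u
∇²ψ = -4*u
At (3, -1): -12.

-12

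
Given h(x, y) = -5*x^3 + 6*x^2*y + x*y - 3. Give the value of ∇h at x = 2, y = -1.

∂h/∂x = -15*x^2 + 12*x*y + y
∂h/∂y = 6*x^2 + x
∇h = (-15*x^2 + 12*x*y + y, 6*x^2 + x)
At (2, -1): (-85, 26).

(-85, 26)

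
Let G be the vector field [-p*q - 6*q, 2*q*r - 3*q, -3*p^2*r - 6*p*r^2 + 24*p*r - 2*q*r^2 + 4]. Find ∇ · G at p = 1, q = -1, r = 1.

∂G₁/∂p = -q
∂G₂/∂q = 2*r - 3
∂G₃/∂r = -3*p^2 - 12*p*r + 24*p - 4*q*r
∇·G = -3*p^2 - 12*p*r + 24*p - 4*q*r - q + 2*r - 3
At (1, -1, 1): 13.

13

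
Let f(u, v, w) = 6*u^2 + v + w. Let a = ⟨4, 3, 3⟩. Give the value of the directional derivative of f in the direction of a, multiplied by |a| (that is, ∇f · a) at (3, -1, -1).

150

∂f/∂u = 12*u
∂f/∂v = 1
∂f/∂w = 1
∇f at (3, -1, -1) = (36, 1, 1)
∇f · a = (36)(4) + (1)(3) + (1)(3) = 150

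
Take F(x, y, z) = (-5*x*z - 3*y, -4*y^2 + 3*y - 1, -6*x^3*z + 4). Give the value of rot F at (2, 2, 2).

(∇×F)₁ = ∂F₃/∂y − ∂F₂/∂z = 0
(∇×F)₂ = ∂F₁/∂z − ∂F₃/∂x = 18*x^2*z - 5*x
(∇×F)₃ = ∂F₂/∂x − ∂F₁/∂y = 3
∇×F = (0, 18*x^2*z - 5*x, 3)
At (2, 2, 2): (0, 134, 3).

(0, 134, 3)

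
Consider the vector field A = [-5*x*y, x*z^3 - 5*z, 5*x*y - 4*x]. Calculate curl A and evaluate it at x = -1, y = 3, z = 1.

(∇×A)₁ = ∂A₃/∂y − ∂A₂/∂z = -3*x*z^2 + 5*x + 5
(∇×A)₂ = ∂A₁/∂z − ∂A₃/∂x = -5*y + 4
(∇×A)₃ = ∂A₂/∂x − ∂A₁/∂y = 5*x + z^3
∇×A = (-3*x*z^2 + 5*x + 5, -5*y + 4, 5*x + z^3)
At (-1, 3, 1): (3, -11, -4).

(3, -11, -4)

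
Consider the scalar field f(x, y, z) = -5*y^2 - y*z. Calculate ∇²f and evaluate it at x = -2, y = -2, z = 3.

∂²f/∂x² = 0
∂²f/∂y² = -10
∂²f/∂z² = 0
∇²f = -10
At (-2, -2, 3): -10.

-10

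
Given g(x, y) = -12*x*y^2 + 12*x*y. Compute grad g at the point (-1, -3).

(-144, -84)

∂g/∂x = -12*y^2 + 12*y
∂g/∂y = -24*x*y + 12*x
∇g = (-12*y^2 + 12*y, -24*x*y + 12*x)
At (-1, -3): (-144, -84).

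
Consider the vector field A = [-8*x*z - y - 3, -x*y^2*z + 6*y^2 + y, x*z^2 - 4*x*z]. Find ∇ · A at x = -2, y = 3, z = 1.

45

∂A₁/∂x = -8*z
∂A₂/∂y = -2*x*y*z + 12*y + 1
∂A₃/∂z = 2*x*z - 4*x
∇·A = -2*x*y*z + 2*x*z - 4*x + 12*y - 8*z + 1
At (-2, 3, 1): 45.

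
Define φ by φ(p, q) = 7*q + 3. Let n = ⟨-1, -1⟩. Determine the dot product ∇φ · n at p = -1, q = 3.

∂φ/∂p = 0
∂φ/∂q = 7
∇φ at (-1, 3) = (0, 7)
∇φ · n = (0)(-1) + (7)(-1) = -7

-7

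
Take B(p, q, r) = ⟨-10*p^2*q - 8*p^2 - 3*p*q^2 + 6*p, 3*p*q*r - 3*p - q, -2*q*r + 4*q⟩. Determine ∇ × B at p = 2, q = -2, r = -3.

(22, 0, 31)

(∇×B)₁ = ∂B₃/∂q − ∂B₂/∂r = -3*p*q - 2*r + 4
(∇×B)₂ = ∂B₁/∂r − ∂B₃/∂p = 0
(∇×B)₃ = ∂B₂/∂p − ∂B₁/∂q = 10*p^2 + 6*p*q + 3*q*r - 3
∇×B = (-3*p*q - 2*r + 4, 0, 10*p^2 + 6*p*q + 3*q*r - 3)
At (2, -2, -3): (22, 0, 31).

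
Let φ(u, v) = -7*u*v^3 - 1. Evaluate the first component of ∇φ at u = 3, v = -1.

7

(∇φ)_1 = ∂φ/∂u = -7*v^3
At (3, -1): 7.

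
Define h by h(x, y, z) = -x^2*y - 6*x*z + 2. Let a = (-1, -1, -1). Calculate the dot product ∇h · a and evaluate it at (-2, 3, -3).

-38

∂h/∂x = -2*x*y - 6*z
∂h/∂y = -x^2
∂h/∂z = -6*x
∇h at (-2, 3, -3) = (30, -4, 12)
∇h · a = (30)(-1) + (-4)(-1) + (12)(-1) = -38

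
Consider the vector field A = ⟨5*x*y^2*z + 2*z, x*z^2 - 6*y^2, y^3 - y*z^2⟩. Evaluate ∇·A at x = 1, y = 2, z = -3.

-72

∂A₁/∂x = 5*y^2*z
∂A₂/∂y = -12*y
∂A₃/∂z = -2*y*z
∇·A = 5*y^2*z - 2*y*z - 12*y
At (1, 2, -3): -72.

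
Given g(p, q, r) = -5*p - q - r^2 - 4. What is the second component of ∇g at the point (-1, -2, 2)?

-1

(∇g)_2 = ∂g/∂q = -1
At (-1, -2, 2): -1.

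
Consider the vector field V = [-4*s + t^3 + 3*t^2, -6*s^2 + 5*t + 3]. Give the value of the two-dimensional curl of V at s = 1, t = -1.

∂V₂/∂s = -12*s
∂V₁/∂t = 3*t^2 + 6*t
Scalar curl = -12*s - 3*t^2 - 6*t
At (1, -1): -9.

-9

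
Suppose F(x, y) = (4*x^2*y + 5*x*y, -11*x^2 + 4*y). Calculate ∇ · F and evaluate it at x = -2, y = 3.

∂F₁/∂x = 8*x*y + 5*y
∂F₂/∂y = 4
∇·F = 8*x*y + 5*y + 4
At (-2, 3): -29.

-29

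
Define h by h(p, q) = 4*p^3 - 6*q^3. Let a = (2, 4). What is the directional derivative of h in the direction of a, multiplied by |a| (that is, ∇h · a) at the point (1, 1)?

-48

∂h/∂p = 12*p^2
∂h/∂q = -18*q^2
∇h at (1, 1) = (12, -18)
∇h · a = (12)(2) + (-18)(4) = -48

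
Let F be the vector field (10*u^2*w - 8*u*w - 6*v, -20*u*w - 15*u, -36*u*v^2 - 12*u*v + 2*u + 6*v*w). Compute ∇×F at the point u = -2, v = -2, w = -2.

(-316, 174, 31)

(∇×F)₁ = ∂F₃/∂v − ∂F₂/∂w = -72*u*v + 8*u + 6*w
(∇×F)₂ = ∂F₁/∂w − ∂F₃/∂u = 10*u^2 - 8*u + 36*v^2 + 12*v - 2
(∇×F)₃ = ∂F₂/∂u − ∂F₁/∂v = -20*w - 9
∇×F = (-72*u*v + 8*u + 6*w, 10*u^2 - 8*u + 36*v^2 + 12*v - 2, -20*w - 9)
At (-2, -2, -2): (-316, 174, 31).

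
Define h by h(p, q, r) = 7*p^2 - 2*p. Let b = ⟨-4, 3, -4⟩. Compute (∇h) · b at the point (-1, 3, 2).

∂h/∂p = 14*p - 2
∂h/∂q = 0
∂h/∂r = 0
∇h at (-1, 3, 2) = (-16, 0, 0)
∇h · b = (-16)(-4) + (0)(3) + (0)(-4) = 64

64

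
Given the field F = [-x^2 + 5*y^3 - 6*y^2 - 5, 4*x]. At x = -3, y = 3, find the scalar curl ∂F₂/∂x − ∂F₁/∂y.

-95

∂F₂/∂x = 4
∂F₁/∂y = 15*y^2 - 12*y
Scalar curl = -15*y^2 + 12*y + 4
At (-3, 3): -95.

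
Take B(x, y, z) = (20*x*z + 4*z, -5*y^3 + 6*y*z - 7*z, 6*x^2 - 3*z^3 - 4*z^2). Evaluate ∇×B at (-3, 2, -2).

(-5, -20, 0)

(∇×B)₁ = ∂B₃/∂y − ∂B₂/∂z = -6*y + 7
(∇×B)₂ = ∂B₁/∂z − ∂B₃/∂x = 8*x + 4
(∇×B)₃ = ∂B₂/∂x − ∂B₁/∂y = 0
∇×B = (-6*y + 7, 8*x + 4, 0)
At (-3, 2, -2): (-5, -20, 0).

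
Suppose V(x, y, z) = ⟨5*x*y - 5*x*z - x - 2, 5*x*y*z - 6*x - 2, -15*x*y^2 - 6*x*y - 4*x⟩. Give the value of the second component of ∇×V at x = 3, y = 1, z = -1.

(∇×V)_2 = ∂V₁/∂z − ∂V₃/∂x
= -5*x − (-15*y^2 - 6*y - 4)
= -5*x + 15*y^2 + 6*y + 4
At (3, 1, -1): 10.

10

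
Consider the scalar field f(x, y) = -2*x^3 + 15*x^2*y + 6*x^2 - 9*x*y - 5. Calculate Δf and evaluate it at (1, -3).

∂²f/∂x² = 6*(-2*x + 5*y + 2)
∂²f/∂y² = 0
∇²f = -12*x + 30*y + 12
At (1, -3): -90.

-90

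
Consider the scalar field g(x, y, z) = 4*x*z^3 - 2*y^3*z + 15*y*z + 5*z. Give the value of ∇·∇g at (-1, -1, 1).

-12

∂²g/∂x² = 0
∂²g/∂y² = -12*y*z
∂²g/∂z² = 24*x*z
∇²g = 24*x*z - 12*y*z
At (-1, -1, 1): -12.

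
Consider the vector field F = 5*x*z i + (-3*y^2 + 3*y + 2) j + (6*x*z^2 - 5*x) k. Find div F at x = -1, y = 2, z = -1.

∂F₁/∂x = 5*z
∂F₂/∂y = -6*y + 3
∂F₃/∂z = 12*x*z
∇·F = 12*x*z - 6*y + 5*z + 3
At (-1, 2, -1): -2.

-2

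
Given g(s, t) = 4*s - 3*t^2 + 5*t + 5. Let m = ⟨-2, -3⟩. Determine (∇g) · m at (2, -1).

-41

∂g/∂s = 4
∂g/∂t = -6*t + 5
∇g at (2, -1) = (4, 11)
∇g · m = (4)(-2) + (11)(-3) = -41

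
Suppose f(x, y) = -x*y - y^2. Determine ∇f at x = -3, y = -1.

(1, 5)

∂f/∂x = -y
∂f/∂y = -x - 2*y
∇f = (-y, -x - 2*y)
At (-3, -1): (1, 5).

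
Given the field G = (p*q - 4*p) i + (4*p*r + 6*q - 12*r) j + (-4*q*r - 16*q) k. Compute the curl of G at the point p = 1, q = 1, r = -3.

(∇×G)₁ = ∂G₃/∂q − ∂G₂/∂r = -4*p - 4*r - 4
(∇×G)₂ = ∂G₁/∂r − ∂G₃/∂p = 0
(∇×G)₃ = ∂G₂/∂p − ∂G₁/∂q = -p + 4*r
∇×G = (-4*p - 4*r - 4, 0, -p + 4*r)
At (1, 1, -3): (4, 0, -13).

(4, 0, -13)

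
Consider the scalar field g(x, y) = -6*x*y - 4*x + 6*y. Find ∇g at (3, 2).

(-16, -12)

∂g/∂x = -6*y - 4
∂g/∂y = -6*x + 6
∇g = (-6*y - 4, -6*x + 6)
At (3, 2): (-16, -12).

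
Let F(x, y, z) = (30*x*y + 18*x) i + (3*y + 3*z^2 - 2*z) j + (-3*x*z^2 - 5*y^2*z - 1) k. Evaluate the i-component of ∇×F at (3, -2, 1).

16

(∇×F)_1 = ∂F₃/∂y − ∂F₂/∂z
= -10*y*z − (6*z - 2)
= -10*y*z - 6*z + 2
At (3, -2, 1): 16.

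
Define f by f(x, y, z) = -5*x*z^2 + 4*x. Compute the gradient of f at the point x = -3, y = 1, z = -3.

(-41, 0, -90)

∂f/∂x = -5*z^2 + 4
∂f/∂y = 0
∂f/∂z = -10*x*z
∇f = (-5*z^2 + 4, 0, -10*x*z)
At (-3, 1, -3): (-41, 0, -90).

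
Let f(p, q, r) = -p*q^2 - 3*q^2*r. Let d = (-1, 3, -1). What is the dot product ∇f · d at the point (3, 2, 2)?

-92

∂f/∂p = -q^2
∂f/∂q = -2*p*q - 6*q*r
∂f/∂r = -3*q^2
∇f at (3, 2, 2) = (-4, -36, -12)
∇f · d = (-4)(-1) + (-36)(3) + (-12)(-1) = -92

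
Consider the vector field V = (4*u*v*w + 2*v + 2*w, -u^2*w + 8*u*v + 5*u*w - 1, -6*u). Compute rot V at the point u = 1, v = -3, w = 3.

(∇×V)₁ = ∂V₃/∂v − ∂V₂/∂w = u^2 - 5*u
(∇×V)₂ = ∂V₁/∂w − ∂V₃/∂u = 4*u*v + 8
(∇×V)₃ = ∂V₂/∂u − ∂V₁/∂v = -6*u*w + 8*v + 5*w - 2
∇×V = (u^2 - 5*u, 4*u*v + 8, -6*u*w + 8*v + 5*w - 2)
At (1, -3, 3): (-4, -4, -29).

(-4, -4, -29)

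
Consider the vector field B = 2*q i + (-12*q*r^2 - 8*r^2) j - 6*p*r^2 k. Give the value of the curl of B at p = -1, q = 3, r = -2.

(-176, 24, -2)

(∇×B)₁ = ∂B₃/∂q − ∂B₂/∂r = 24*q*r + 16*r
(∇×B)₂ = ∂B₁/∂r − ∂B₃/∂p = 6*r^2
(∇×B)₃ = ∂B₂/∂p − ∂B₁/∂q = -2
∇×B = (24*q*r + 16*r, 6*r^2, -2)
At (-1, 3, -2): (-176, 24, -2).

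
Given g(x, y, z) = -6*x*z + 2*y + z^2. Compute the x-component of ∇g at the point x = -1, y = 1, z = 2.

-12

(∇g)_1 = ∂g/∂x = -6*z
At (-1, 1, 2): -12.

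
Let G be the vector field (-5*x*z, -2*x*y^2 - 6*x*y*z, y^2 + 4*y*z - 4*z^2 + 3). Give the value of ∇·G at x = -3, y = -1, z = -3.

∂G₁/∂x = -5*z
∂G₂/∂y = -4*x*y - 6*x*z
∂G₃/∂z = 4*y - 8*z
∇·G = -4*x*y - 6*x*z + 4*y - 13*z
At (-3, -1, -3): -31.

-31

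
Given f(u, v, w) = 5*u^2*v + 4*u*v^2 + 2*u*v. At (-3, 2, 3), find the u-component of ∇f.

(∇f)_1 = ∂f/∂u = 10*u*v + 4*v^2 + 2*v
At (-3, 2, 3): -40.

-40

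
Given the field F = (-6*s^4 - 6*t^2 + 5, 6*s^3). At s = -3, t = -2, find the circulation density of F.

138

∂F₂/∂s = 18*s^2
∂F₁/∂t = -12*t
Scalar curl = 18*s^2 + 12*t
At (-3, -2): 138.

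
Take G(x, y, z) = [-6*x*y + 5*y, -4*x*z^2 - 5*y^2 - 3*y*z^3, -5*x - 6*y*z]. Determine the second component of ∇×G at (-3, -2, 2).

(∇×G)_2 = ∂G₁/∂z − ∂G₃/∂x
= 0 − (-5)
= 5
At (-3, -2, 2): 5.

5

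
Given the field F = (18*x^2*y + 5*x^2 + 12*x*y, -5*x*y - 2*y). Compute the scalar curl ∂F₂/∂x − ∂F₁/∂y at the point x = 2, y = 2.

-106

∂F₂/∂x = -5*y
∂F₁/∂y = 18*x^2 + 12*x
Scalar curl = -18*x^2 - 12*x - 5*y
At (2, 2): -106.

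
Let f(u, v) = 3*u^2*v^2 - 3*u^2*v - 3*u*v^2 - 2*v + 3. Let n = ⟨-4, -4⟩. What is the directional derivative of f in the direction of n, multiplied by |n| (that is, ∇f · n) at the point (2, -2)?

-88

∂f/∂u = 6*u*v^2 - 6*u*v - 3*v^2
∂f/∂v = 6*u^2*v - 3*u^2 - 6*u*v - 2
∇f at (2, -2) = (60, -38)
∇f · n = (60)(-4) + (-38)(-4) = -88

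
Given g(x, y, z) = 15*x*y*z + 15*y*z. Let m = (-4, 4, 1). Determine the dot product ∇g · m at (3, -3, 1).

240

∂g/∂x = 15*y*z
∂g/∂y = 15*x*z + 15*z
∂g/∂z = 15*x*y + 15*y
∇g at (3, -3, 1) = (-45, 60, -180)
∇g · m = (-45)(-4) + (60)(4) + (-180)(1) = 240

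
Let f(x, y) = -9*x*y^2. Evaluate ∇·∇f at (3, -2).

∂²f/∂x² = 0
∂²f/∂y² = -18*x
∇²f = -18*x
At (3, -2): -54.

-54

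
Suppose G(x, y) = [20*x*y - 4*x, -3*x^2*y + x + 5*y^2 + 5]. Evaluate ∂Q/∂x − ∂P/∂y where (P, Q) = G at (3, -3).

∂G₂/∂x = -6*x*y + 1
∂G₁/∂y = 20*x
Scalar curl = -6*x*y - 20*x + 1
At (3, -3): -5.

-5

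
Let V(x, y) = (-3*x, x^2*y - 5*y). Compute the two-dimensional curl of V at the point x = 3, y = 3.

18

∂V₂/∂x = 2*x*y
∂V₁/∂y = 0
Scalar curl = 2*x*y
At (3, 3): 18.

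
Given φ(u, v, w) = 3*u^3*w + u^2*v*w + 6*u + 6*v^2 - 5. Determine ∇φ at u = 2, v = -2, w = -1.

∂φ/∂u = 9*u^2*w + 2*u*v*w + 6
∂φ/∂v = u^2*w + 12*v
∂φ/∂w = 3*u^3 + u^2*v
∇φ = (9*u^2*w + 2*u*v*w + 6, u^2*w + 12*v, 3*u^3 + u^2*v)
At (2, -2, -1): (-22, -28, 16).

(-22, -28, 16)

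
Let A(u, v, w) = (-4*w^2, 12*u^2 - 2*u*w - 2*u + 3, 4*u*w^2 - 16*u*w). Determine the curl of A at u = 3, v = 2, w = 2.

(∇×A)₁ = ∂A₃/∂v − ∂A₂/∂w = 2*u
(∇×A)₂ = ∂A₁/∂w − ∂A₃/∂u = -4*w^2 + 8*w
(∇×A)₃ = ∂A₂/∂u − ∂A₁/∂v = 24*u - 2*w - 2
∇×A = (2*u, -4*w^2 + 8*w, 24*u - 2*w - 2)
At (3, 2, 2): (6, 0, 66).

(6, 0, 66)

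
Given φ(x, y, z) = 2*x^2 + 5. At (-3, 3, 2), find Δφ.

4

∂²φ/∂x² = 4
∂²φ/∂y² = 0
∂²φ/∂z² = 0
∇²φ = 4
At (-3, 3, 2): 4.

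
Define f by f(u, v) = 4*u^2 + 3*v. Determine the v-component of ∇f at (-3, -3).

3

(∇f)_2 = ∂f/∂v = 3
At (-3, -3): 3.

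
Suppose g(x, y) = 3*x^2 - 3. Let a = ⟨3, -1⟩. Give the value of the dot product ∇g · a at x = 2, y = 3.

∂g/∂x = 6*x
∂g/∂y = 0
∇g at (2, 3) = (12, 0)
∇g · a = (12)(3) + (0)(-1) = 36

36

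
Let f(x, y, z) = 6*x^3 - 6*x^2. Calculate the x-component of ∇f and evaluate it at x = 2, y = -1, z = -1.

(∇f)_1 = ∂f/∂x = 18*x^2 - 12*x
At (2, -1, -1): 48.

48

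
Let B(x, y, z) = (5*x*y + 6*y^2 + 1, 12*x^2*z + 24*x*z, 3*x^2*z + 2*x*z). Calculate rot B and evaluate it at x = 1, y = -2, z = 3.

(-36, -24, 163)

(∇×B)₁ = ∂B₃/∂y − ∂B₂/∂z = -12*x^2 - 24*x
(∇×B)₂ = ∂B₁/∂z − ∂B₃/∂x = -6*x*z - 2*z
(∇×B)₃ = ∂B₂/∂x − ∂B₁/∂y = 24*x*z - 5*x - 12*y + 24*z
∇×B = (-12*x^2 - 24*x, -6*x*z - 2*z, 24*x*z - 5*x - 12*y + 24*z)
At (1, -2, 3): (-36, -24, 163).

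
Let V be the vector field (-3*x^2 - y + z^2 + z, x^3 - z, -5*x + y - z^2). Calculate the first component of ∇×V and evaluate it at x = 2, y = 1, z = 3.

2

(∇×V)_1 = ∂V₃/∂y − ∂V₂/∂z
= 1 − (-1)
= 2
At (2, 1, 3): 2.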